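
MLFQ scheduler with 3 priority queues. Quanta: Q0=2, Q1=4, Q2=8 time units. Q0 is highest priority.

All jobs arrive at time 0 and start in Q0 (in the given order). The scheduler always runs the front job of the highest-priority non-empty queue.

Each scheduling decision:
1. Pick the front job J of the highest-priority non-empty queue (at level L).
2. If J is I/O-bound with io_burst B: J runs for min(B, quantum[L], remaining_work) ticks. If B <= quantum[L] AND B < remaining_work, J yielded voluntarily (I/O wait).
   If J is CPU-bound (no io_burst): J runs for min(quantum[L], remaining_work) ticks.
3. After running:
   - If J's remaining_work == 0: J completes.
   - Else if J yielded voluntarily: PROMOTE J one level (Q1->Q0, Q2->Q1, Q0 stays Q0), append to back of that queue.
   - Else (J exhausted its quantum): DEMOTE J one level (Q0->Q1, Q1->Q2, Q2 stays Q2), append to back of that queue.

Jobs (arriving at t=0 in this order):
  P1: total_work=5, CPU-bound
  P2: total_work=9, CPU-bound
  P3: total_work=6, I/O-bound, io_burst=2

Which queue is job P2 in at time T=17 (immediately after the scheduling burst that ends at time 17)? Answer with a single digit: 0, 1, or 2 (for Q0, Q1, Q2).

Answer: 2

Derivation:
t=0-2: P1@Q0 runs 2, rem=3, quantum used, demote→Q1. Q0=[P2,P3] Q1=[P1] Q2=[]
t=2-4: P2@Q0 runs 2, rem=7, quantum used, demote→Q1. Q0=[P3] Q1=[P1,P2] Q2=[]
t=4-6: P3@Q0 runs 2, rem=4, I/O yield, promote→Q0. Q0=[P3] Q1=[P1,P2] Q2=[]
t=6-8: P3@Q0 runs 2, rem=2, I/O yield, promote→Q0. Q0=[P3] Q1=[P1,P2] Q2=[]
t=8-10: P3@Q0 runs 2, rem=0, completes. Q0=[] Q1=[P1,P2] Q2=[]
t=10-13: P1@Q1 runs 3, rem=0, completes. Q0=[] Q1=[P2] Q2=[]
t=13-17: P2@Q1 runs 4, rem=3, quantum used, demote→Q2. Q0=[] Q1=[] Q2=[P2]
t=17-20: P2@Q2 runs 3, rem=0, completes. Q0=[] Q1=[] Q2=[]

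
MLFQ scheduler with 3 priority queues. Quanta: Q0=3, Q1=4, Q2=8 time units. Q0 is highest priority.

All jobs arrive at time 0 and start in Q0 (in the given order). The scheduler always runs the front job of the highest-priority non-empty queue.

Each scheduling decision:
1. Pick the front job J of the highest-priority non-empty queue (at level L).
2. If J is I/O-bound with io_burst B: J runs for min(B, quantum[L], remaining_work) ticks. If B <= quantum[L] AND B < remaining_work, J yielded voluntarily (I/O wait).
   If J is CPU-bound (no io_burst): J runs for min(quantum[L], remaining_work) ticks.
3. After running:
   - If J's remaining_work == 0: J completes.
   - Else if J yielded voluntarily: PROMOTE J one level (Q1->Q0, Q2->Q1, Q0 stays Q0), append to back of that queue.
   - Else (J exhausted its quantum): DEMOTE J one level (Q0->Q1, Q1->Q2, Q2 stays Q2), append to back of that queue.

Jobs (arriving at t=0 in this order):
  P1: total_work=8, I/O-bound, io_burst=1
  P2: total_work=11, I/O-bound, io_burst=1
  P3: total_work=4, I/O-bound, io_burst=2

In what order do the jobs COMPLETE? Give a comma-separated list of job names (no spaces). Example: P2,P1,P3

t=0-1: P1@Q0 runs 1, rem=7, I/O yield, promote→Q0. Q0=[P2,P3,P1] Q1=[] Q2=[]
t=1-2: P2@Q0 runs 1, rem=10, I/O yield, promote→Q0. Q0=[P3,P1,P2] Q1=[] Q2=[]
t=2-4: P3@Q0 runs 2, rem=2, I/O yield, promote→Q0. Q0=[P1,P2,P3] Q1=[] Q2=[]
t=4-5: P1@Q0 runs 1, rem=6, I/O yield, promote→Q0. Q0=[P2,P3,P1] Q1=[] Q2=[]
t=5-6: P2@Q0 runs 1, rem=9, I/O yield, promote→Q0. Q0=[P3,P1,P2] Q1=[] Q2=[]
t=6-8: P3@Q0 runs 2, rem=0, completes. Q0=[P1,P2] Q1=[] Q2=[]
t=8-9: P1@Q0 runs 1, rem=5, I/O yield, promote→Q0. Q0=[P2,P1] Q1=[] Q2=[]
t=9-10: P2@Q0 runs 1, rem=8, I/O yield, promote→Q0. Q0=[P1,P2] Q1=[] Q2=[]
t=10-11: P1@Q0 runs 1, rem=4, I/O yield, promote→Q0. Q0=[P2,P1] Q1=[] Q2=[]
t=11-12: P2@Q0 runs 1, rem=7, I/O yield, promote→Q0. Q0=[P1,P2] Q1=[] Q2=[]
t=12-13: P1@Q0 runs 1, rem=3, I/O yield, promote→Q0. Q0=[P2,P1] Q1=[] Q2=[]
t=13-14: P2@Q0 runs 1, rem=6, I/O yield, promote→Q0. Q0=[P1,P2] Q1=[] Q2=[]
t=14-15: P1@Q0 runs 1, rem=2, I/O yield, promote→Q0. Q0=[P2,P1] Q1=[] Q2=[]
t=15-16: P2@Q0 runs 1, rem=5, I/O yield, promote→Q0. Q0=[P1,P2] Q1=[] Q2=[]
t=16-17: P1@Q0 runs 1, rem=1, I/O yield, promote→Q0. Q0=[P2,P1] Q1=[] Q2=[]
t=17-18: P2@Q0 runs 1, rem=4, I/O yield, promote→Q0. Q0=[P1,P2] Q1=[] Q2=[]
t=18-19: P1@Q0 runs 1, rem=0, completes. Q0=[P2] Q1=[] Q2=[]
t=19-20: P2@Q0 runs 1, rem=3, I/O yield, promote→Q0. Q0=[P2] Q1=[] Q2=[]
t=20-21: P2@Q0 runs 1, rem=2, I/O yield, promote→Q0. Q0=[P2] Q1=[] Q2=[]
t=21-22: P2@Q0 runs 1, rem=1, I/O yield, promote→Q0. Q0=[P2] Q1=[] Q2=[]
t=22-23: P2@Q0 runs 1, rem=0, completes. Q0=[] Q1=[] Q2=[]

Answer: P3,P1,P2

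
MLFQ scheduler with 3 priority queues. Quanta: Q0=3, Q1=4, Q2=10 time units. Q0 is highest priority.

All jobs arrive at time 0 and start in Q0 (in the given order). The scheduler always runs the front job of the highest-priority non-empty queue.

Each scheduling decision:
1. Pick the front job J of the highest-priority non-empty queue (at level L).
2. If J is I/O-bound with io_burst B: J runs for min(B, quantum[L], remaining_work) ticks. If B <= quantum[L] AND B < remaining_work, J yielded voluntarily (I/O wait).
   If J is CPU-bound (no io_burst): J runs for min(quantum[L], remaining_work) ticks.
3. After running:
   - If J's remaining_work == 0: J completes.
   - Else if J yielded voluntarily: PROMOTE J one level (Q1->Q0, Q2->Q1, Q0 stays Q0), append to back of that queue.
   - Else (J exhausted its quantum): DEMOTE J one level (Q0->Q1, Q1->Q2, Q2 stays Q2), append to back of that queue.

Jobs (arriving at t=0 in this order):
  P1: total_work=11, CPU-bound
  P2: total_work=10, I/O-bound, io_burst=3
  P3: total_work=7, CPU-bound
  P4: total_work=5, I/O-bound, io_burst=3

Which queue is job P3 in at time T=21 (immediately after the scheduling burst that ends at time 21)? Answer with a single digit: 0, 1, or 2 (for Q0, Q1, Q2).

Answer: 1

Derivation:
t=0-3: P1@Q0 runs 3, rem=8, quantum used, demote→Q1. Q0=[P2,P3,P4] Q1=[P1] Q2=[]
t=3-6: P2@Q0 runs 3, rem=7, I/O yield, promote→Q0. Q0=[P3,P4,P2] Q1=[P1] Q2=[]
t=6-9: P3@Q0 runs 3, rem=4, quantum used, demote→Q1. Q0=[P4,P2] Q1=[P1,P3] Q2=[]
t=9-12: P4@Q0 runs 3, rem=2, I/O yield, promote→Q0. Q0=[P2,P4] Q1=[P1,P3] Q2=[]
t=12-15: P2@Q0 runs 3, rem=4, I/O yield, promote→Q0. Q0=[P4,P2] Q1=[P1,P3] Q2=[]
t=15-17: P4@Q0 runs 2, rem=0, completes. Q0=[P2] Q1=[P1,P3] Q2=[]
t=17-20: P2@Q0 runs 3, rem=1, I/O yield, promote→Q0. Q0=[P2] Q1=[P1,P3] Q2=[]
t=20-21: P2@Q0 runs 1, rem=0, completes. Q0=[] Q1=[P1,P3] Q2=[]
t=21-25: P1@Q1 runs 4, rem=4, quantum used, demote→Q2. Q0=[] Q1=[P3] Q2=[P1]
t=25-29: P3@Q1 runs 4, rem=0, completes. Q0=[] Q1=[] Q2=[P1]
t=29-33: P1@Q2 runs 4, rem=0, completes. Q0=[] Q1=[] Q2=[]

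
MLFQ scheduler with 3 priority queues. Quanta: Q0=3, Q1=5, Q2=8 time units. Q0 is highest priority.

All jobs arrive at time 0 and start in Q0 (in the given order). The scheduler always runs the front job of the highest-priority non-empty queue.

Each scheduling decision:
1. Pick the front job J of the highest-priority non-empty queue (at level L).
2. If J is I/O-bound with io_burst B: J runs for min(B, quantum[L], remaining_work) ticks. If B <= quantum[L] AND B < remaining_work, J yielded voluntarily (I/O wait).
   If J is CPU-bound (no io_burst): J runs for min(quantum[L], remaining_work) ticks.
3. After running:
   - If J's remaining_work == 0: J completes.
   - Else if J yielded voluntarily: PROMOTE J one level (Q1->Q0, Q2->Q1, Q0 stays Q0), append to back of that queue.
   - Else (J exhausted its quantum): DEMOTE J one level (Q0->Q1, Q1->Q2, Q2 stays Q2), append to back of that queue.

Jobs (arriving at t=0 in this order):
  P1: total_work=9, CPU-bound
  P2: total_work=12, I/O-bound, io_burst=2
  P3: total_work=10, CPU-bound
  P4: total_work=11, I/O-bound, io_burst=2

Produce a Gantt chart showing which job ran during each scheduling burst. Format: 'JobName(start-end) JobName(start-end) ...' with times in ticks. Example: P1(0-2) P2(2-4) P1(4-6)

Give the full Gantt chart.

t=0-3: P1@Q0 runs 3, rem=6, quantum used, demote→Q1. Q0=[P2,P3,P4] Q1=[P1] Q2=[]
t=3-5: P2@Q0 runs 2, rem=10, I/O yield, promote→Q0. Q0=[P3,P4,P2] Q1=[P1] Q2=[]
t=5-8: P3@Q0 runs 3, rem=7, quantum used, demote→Q1. Q0=[P4,P2] Q1=[P1,P3] Q2=[]
t=8-10: P4@Q0 runs 2, rem=9, I/O yield, promote→Q0. Q0=[P2,P4] Q1=[P1,P3] Q2=[]
t=10-12: P2@Q0 runs 2, rem=8, I/O yield, promote→Q0. Q0=[P4,P2] Q1=[P1,P3] Q2=[]
t=12-14: P4@Q0 runs 2, rem=7, I/O yield, promote→Q0. Q0=[P2,P4] Q1=[P1,P3] Q2=[]
t=14-16: P2@Q0 runs 2, rem=6, I/O yield, promote→Q0. Q0=[P4,P2] Q1=[P1,P3] Q2=[]
t=16-18: P4@Q0 runs 2, rem=5, I/O yield, promote→Q0. Q0=[P2,P4] Q1=[P1,P3] Q2=[]
t=18-20: P2@Q0 runs 2, rem=4, I/O yield, promote→Q0. Q0=[P4,P2] Q1=[P1,P3] Q2=[]
t=20-22: P4@Q0 runs 2, rem=3, I/O yield, promote→Q0. Q0=[P2,P4] Q1=[P1,P3] Q2=[]
t=22-24: P2@Q0 runs 2, rem=2, I/O yield, promote→Q0. Q0=[P4,P2] Q1=[P1,P3] Q2=[]
t=24-26: P4@Q0 runs 2, rem=1, I/O yield, promote→Q0. Q0=[P2,P4] Q1=[P1,P3] Q2=[]
t=26-28: P2@Q0 runs 2, rem=0, completes. Q0=[P4] Q1=[P1,P3] Q2=[]
t=28-29: P4@Q0 runs 1, rem=0, completes. Q0=[] Q1=[P1,P3] Q2=[]
t=29-34: P1@Q1 runs 5, rem=1, quantum used, demote→Q2. Q0=[] Q1=[P3] Q2=[P1]
t=34-39: P3@Q1 runs 5, rem=2, quantum used, demote→Q2. Q0=[] Q1=[] Q2=[P1,P3]
t=39-40: P1@Q2 runs 1, rem=0, completes. Q0=[] Q1=[] Q2=[P3]
t=40-42: P3@Q2 runs 2, rem=0, completes. Q0=[] Q1=[] Q2=[]

Answer: P1(0-3) P2(3-5) P3(5-8) P4(8-10) P2(10-12) P4(12-14) P2(14-16) P4(16-18) P2(18-20) P4(20-22) P2(22-24) P4(24-26) P2(26-28) P4(28-29) P1(29-34) P3(34-39) P1(39-40) P3(40-42)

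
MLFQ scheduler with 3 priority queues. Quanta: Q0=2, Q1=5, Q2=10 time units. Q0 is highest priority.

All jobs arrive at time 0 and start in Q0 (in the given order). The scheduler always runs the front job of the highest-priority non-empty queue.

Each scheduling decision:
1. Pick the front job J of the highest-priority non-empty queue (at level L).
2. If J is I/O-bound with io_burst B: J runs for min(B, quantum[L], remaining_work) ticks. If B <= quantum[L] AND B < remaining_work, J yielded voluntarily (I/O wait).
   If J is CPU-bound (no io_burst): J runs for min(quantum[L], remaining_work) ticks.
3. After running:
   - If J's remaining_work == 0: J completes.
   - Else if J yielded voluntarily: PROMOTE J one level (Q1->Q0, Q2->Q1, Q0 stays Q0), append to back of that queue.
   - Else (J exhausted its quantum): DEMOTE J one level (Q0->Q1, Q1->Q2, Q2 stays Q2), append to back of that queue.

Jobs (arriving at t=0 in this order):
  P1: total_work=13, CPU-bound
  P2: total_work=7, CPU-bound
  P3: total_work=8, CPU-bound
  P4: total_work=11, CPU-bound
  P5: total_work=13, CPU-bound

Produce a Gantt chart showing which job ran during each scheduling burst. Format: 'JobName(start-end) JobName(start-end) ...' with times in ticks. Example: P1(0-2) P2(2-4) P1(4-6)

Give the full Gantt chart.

t=0-2: P1@Q0 runs 2, rem=11, quantum used, demote→Q1. Q0=[P2,P3,P4,P5] Q1=[P1] Q2=[]
t=2-4: P2@Q0 runs 2, rem=5, quantum used, demote→Q1. Q0=[P3,P4,P5] Q1=[P1,P2] Q2=[]
t=4-6: P3@Q0 runs 2, rem=6, quantum used, demote→Q1. Q0=[P4,P5] Q1=[P1,P2,P3] Q2=[]
t=6-8: P4@Q0 runs 2, rem=9, quantum used, demote→Q1. Q0=[P5] Q1=[P1,P2,P3,P4] Q2=[]
t=8-10: P5@Q0 runs 2, rem=11, quantum used, demote→Q1. Q0=[] Q1=[P1,P2,P3,P4,P5] Q2=[]
t=10-15: P1@Q1 runs 5, rem=6, quantum used, demote→Q2. Q0=[] Q1=[P2,P3,P4,P5] Q2=[P1]
t=15-20: P2@Q1 runs 5, rem=0, completes. Q0=[] Q1=[P3,P4,P5] Q2=[P1]
t=20-25: P3@Q1 runs 5, rem=1, quantum used, demote→Q2. Q0=[] Q1=[P4,P5] Q2=[P1,P3]
t=25-30: P4@Q1 runs 5, rem=4, quantum used, demote→Q2. Q0=[] Q1=[P5] Q2=[P1,P3,P4]
t=30-35: P5@Q1 runs 5, rem=6, quantum used, demote→Q2. Q0=[] Q1=[] Q2=[P1,P3,P4,P5]
t=35-41: P1@Q2 runs 6, rem=0, completes. Q0=[] Q1=[] Q2=[P3,P4,P5]
t=41-42: P3@Q2 runs 1, rem=0, completes. Q0=[] Q1=[] Q2=[P4,P5]
t=42-46: P4@Q2 runs 4, rem=0, completes. Q0=[] Q1=[] Q2=[P5]
t=46-52: P5@Q2 runs 6, rem=0, completes. Q0=[] Q1=[] Q2=[]

Answer: P1(0-2) P2(2-4) P3(4-6) P4(6-8) P5(8-10) P1(10-15) P2(15-20) P3(20-25) P4(25-30) P5(30-35) P1(35-41) P3(41-42) P4(42-46) P5(46-52)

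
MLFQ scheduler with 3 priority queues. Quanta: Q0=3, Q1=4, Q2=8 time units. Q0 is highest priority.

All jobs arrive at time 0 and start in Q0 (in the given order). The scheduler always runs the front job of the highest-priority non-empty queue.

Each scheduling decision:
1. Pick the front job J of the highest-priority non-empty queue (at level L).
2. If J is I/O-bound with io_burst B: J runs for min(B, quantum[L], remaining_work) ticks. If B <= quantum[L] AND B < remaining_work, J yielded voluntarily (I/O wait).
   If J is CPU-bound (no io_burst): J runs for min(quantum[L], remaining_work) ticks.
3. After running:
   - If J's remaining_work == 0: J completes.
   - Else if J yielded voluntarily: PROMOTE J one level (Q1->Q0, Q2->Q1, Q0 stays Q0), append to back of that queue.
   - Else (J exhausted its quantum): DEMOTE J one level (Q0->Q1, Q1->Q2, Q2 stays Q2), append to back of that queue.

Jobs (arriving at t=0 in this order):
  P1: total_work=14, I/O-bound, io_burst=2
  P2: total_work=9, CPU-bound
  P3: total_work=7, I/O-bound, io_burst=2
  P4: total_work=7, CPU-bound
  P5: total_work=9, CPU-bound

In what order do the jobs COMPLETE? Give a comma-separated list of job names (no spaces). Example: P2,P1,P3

t=0-2: P1@Q0 runs 2, rem=12, I/O yield, promote→Q0. Q0=[P2,P3,P4,P5,P1] Q1=[] Q2=[]
t=2-5: P2@Q0 runs 3, rem=6, quantum used, demote→Q1. Q0=[P3,P4,P5,P1] Q1=[P2] Q2=[]
t=5-7: P3@Q0 runs 2, rem=5, I/O yield, promote→Q0. Q0=[P4,P5,P1,P3] Q1=[P2] Q2=[]
t=7-10: P4@Q0 runs 3, rem=4, quantum used, demote→Q1. Q0=[P5,P1,P3] Q1=[P2,P4] Q2=[]
t=10-13: P5@Q0 runs 3, rem=6, quantum used, demote→Q1. Q0=[P1,P3] Q1=[P2,P4,P5] Q2=[]
t=13-15: P1@Q0 runs 2, rem=10, I/O yield, promote→Q0. Q0=[P3,P1] Q1=[P2,P4,P5] Q2=[]
t=15-17: P3@Q0 runs 2, rem=3, I/O yield, promote→Q0. Q0=[P1,P3] Q1=[P2,P4,P5] Q2=[]
t=17-19: P1@Q0 runs 2, rem=8, I/O yield, promote→Q0. Q0=[P3,P1] Q1=[P2,P4,P5] Q2=[]
t=19-21: P3@Q0 runs 2, rem=1, I/O yield, promote→Q0. Q0=[P1,P3] Q1=[P2,P4,P5] Q2=[]
t=21-23: P1@Q0 runs 2, rem=6, I/O yield, promote→Q0. Q0=[P3,P1] Q1=[P2,P4,P5] Q2=[]
t=23-24: P3@Q0 runs 1, rem=0, completes. Q0=[P1] Q1=[P2,P4,P5] Q2=[]
t=24-26: P1@Q0 runs 2, rem=4, I/O yield, promote→Q0. Q0=[P1] Q1=[P2,P4,P5] Q2=[]
t=26-28: P1@Q0 runs 2, rem=2, I/O yield, promote→Q0. Q0=[P1] Q1=[P2,P4,P5] Q2=[]
t=28-30: P1@Q0 runs 2, rem=0, completes. Q0=[] Q1=[P2,P4,P5] Q2=[]
t=30-34: P2@Q1 runs 4, rem=2, quantum used, demote→Q2. Q0=[] Q1=[P4,P5] Q2=[P2]
t=34-38: P4@Q1 runs 4, rem=0, completes. Q0=[] Q1=[P5] Q2=[P2]
t=38-42: P5@Q1 runs 4, rem=2, quantum used, demote→Q2. Q0=[] Q1=[] Q2=[P2,P5]
t=42-44: P2@Q2 runs 2, rem=0, completes. Q0=[] Q1=[] Q2=[P5]
t=44-46: P5@Q2 runs 2, rem=0, completes. Q0=[] Q1=[] Q2=[]

Answer: P3,P1,P4,P2,P5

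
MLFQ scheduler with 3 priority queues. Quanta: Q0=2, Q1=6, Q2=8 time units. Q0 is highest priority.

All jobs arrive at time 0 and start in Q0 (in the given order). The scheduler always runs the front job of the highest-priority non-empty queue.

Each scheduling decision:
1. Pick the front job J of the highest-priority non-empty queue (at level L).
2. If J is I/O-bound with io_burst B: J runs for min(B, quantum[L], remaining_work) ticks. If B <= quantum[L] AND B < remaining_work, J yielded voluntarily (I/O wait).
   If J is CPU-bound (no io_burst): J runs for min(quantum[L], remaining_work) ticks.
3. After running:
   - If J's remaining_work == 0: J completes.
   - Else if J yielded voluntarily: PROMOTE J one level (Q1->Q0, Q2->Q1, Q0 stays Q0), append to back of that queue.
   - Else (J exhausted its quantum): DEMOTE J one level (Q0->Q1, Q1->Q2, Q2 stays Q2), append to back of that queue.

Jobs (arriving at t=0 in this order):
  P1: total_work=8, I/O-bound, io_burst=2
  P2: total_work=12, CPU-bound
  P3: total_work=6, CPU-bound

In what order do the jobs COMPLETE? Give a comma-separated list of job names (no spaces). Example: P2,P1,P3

Answer: P1,P3,P2

Derivation:
t=0-2: P1@Q0 runs 2, rem=6, I/O yield, promote→Q0. Q0=[P2,P3,P1] Q1=[] Q2=[]
t=2-4: P2@Q0 runs 2, rem=10, quantum used, demote→Q1. Q0=[P3,P1] Q1=[P2] Q2=[]
t=4-6: P3@Q0 runs 2, rem=4, quantum used, demote→Q1. Q0=[P1] Q1=[P2,P3] Q2=[]
t=6-8: P1@Q0 runs 2, rem=4, I/O yield, promote→Q0. Q0=[P1] Q1=[P2,P3] Q2=[]
t=8-10: P1@Q0 runs 2, rem=2, I/O yield, promote→Q0. Q0=[P1] Q1=[P2,P3] Q2=[]
t=10-12: P1@Q0 runs 2, rem=0, completes. Q0=[] Q1=[P2,P3] Q2=[]
t=12-18: P2@Q1 runs 6, rem=4, quantum used, demote→Q2. Q0=[] Q1=[P3] Q2=[P2]
t=18-22: P3@Q1 runs 4, rem=0, completes. Q0=[] Q1=[] Q2=[P2]
t=22-26: P2@Q2 runs 4, rem=0, completes. Q0=[] Q1=[] Q2=[]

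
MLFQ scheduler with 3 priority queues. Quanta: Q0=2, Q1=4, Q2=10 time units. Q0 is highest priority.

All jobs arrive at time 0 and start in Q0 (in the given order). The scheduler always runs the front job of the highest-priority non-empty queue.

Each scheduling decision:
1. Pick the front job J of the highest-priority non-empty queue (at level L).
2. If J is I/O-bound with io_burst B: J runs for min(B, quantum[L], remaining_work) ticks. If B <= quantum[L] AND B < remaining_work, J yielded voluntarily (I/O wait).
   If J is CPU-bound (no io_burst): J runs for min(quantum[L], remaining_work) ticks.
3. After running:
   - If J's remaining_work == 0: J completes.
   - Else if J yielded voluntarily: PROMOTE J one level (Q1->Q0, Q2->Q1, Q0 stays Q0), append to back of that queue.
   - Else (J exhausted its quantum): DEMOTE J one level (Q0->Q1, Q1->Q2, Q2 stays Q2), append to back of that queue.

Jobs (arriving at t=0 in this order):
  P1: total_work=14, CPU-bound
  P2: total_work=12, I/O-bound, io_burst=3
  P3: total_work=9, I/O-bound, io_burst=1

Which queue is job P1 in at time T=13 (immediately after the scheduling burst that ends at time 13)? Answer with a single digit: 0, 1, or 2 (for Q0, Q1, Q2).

t=0-2: P1@Q0 runs 2, rem=12, quantum used, demote→Q1. Q0=[P2,P3] Q1=[P1] Q2=[]
t=2-4: P2@Q0 runs 2, rem=10, quantum used, demote→Q1. Q0=[P3] Q1=[P1,P2] Q2=[]
t=4-5: P3@Q0 runs 1, rem=8, I/O yield, promote→Q0. Q0=[P3] Q1=[P1,P2] Q2=[]
t=5-6: P3@Q0 runs 1, rem=7, I/O yield, promote→Q0. Q0=[P3] Q1=[P1,P2] Q2=[]
t=6-7: P3@Q0 runs 1, rem=6, I/O yield, promote→Q0. Q0=[P3] Q1=[P1,P2] Q2=[]
t=7-8: P3@Q0 runs 1, rem=5, I/O yield, promote→Q0. Q0=[P3] Q1=[P1,P2] Q2=[]
t=8-9: P3@Q0 runs 1, rem=4, I/O yield, promote→Q0. Q0=[P3] Q1=[P1,P2] Q2=[]
t=9-10: P3@Q0 runs 1, rem=3, I/O yield, promote→Q0. Q0=[P3] Q1=[P1,P2] Q2=[]
t=10-11: P3@Q0 runs 1, rem=2, I/O yield, promote→Q0. Q0=[P3] Q1=[P1,P2] Q2=[]
t=11-12: P3@Q0 runs 1, rem=1, I/O yield, promote→Q0. Q0=[P3] Q1=[P1,P2] Q2=[]
t=12-13: P3@Q0 runs 1, rem=0, completes. Q0=[] Q1=[P1,P2] Q2=[]
t=13-17: P1@Q1 runs 4, rem=8, quantum used, demote→Q2. Q0=[] Q1=[P2] Q2=[P1]
t=17-20: P2@Q1 runs 3, rem=7, I/O yield, promote→Q0. Q0=[P2] Q1=[] Q2=[P1]
t=20-22: P2@Q0 runs 2, rem=5, quantum used, demote→Q1. Q0=[] Q1=[P2] Q2=[P1]
t=22-25: P2@Q1 runs 3, rem=2, I/O yield, promote→Q0. Q0=[P2] Q1=[] Q2=[P1]
t=25-27: P2@Q0 runs 2, rem=0, completes. Q0=[] Q1=[] Q2=[P1]
t=27-35: P1@Q2 runs 8, rem=0, completes. Q0=[] Q1=[] Q2=[]

Answer: 1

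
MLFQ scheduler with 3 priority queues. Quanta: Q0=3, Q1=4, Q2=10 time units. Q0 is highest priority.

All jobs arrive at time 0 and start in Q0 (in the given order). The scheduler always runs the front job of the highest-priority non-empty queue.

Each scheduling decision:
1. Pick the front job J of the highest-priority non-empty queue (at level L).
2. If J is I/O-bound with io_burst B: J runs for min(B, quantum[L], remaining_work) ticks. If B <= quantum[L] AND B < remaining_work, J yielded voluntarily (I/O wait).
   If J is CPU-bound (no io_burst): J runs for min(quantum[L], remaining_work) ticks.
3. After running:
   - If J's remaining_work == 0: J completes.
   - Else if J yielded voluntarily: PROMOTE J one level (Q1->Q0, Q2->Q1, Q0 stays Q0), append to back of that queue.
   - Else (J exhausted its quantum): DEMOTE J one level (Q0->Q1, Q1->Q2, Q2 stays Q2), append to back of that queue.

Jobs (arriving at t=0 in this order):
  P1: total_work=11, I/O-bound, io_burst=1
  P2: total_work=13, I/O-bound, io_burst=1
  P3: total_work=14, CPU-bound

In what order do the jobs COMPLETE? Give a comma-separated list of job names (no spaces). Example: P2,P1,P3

Answer: P1,P2,P3

Derivation:
t=0-1: P1@Q0 runs 1, rem=10, I/O yield, promote→Q0. Q0=[P2,P3,P1] Q1=[] Q2=[]
t=1-2: P2@Q0 runs 1, rem=12, I/O yield, promote→Q0. Q0=[P3,P1,P2] Q1=[] Q2=[]
t=2-5: P3@Q0 runs 3, rem=11, quantum used, demote→Q1. Q0=[P1,P2] Q1=[P3] Q2=[]
t=5-6: P1@Q0 runs 1, rem=9, I/O yield, promote→Q0. Q0=[P2,P1] Q1=[P3] Q2=[]
t=6-7: P2@Q0 runs 1, rem=11, I/O yield, promote→Q0. Q0=[P1,P2] Q1=[P3] Q2=[]
t=7-8: P1@Q0 runs 1, rem=8, I/O yield, promote→Q0. Q0=[P2,P1] Q1=[P3] Q2=[]
t=8-9: P2@Q0 runs 1, rem=10, I/O yield, promote→Q0. Q0=[P1,P2] Q1=[P3] Q2=[]
t=9-10: P1@Q0 runs 1, rem=7, I/O yield, promote→Q0. Q0=[P2,P1] Q1=[P3] Q2=[]
t=10-11: P2@Q0 runs 1, rem=9, I/O yield, promote→Q0. Q0=[P1,P2] Q1=[P3] Q2=[]
t=11-12: P1@Q0 runs 1, rem=6, I/O yield, promote→Q0. Q0=[P2,P1] Q1=[P3] Q2=[]
t=12-13: P2@Q0 runs 1, rem=8, I/O yield, promote→Q0. Q0=[P1,P2] Q1=[P3] Q2=[]
t=13-14: P1@Q0 runs 1, rem=5, I/O yield, promote→Q0. Q0=[P2,P1] Q1=[P3] Q2=[]
t=14-15: P2@Q0 runs 1, rem=7, I/O yield, promote→Q0. Q0=[P1,P2] Q1=[P3] Q2=[]
t=15-16: P1@Q0 runs 1, rem=4, I/O yield, promote→Q0. Q0=[P2,P1] Q1=[P3] Q2=[]
t=16-17: P2@Q0 runs 1, rem=6, I/O yield, promote→Q0. Q0=[P1,P2] Q1=[P3] Q2=[]
t=17-18: P1@Q0 runs 1, rem=3, I/O yield, promote→Q0. Q0=[P2,P1] Q1=[P3] Q2=[]
t=18-19: P2@Q0 runs 1, rem=5, I/O yield, promote→Q0. Q0=[P1,P2] Q1=[P3] Q2=[]
t=19-20: P1@Q0 runs 1, rem=2, I/O yield, promote→Q0. Q0=[P2,P1] Q1=[P3] Q2=[]
t=20-21: P2@Q0 runs 1, rem=4, I/O yield, promote→Q0. Q0=[P1,P2] Q1=[P3] Q2=[]
t=21-22: P1@Q0 runs 1, rem=1, I/O yield, promote→Q0. Q0=[P2,P1] Q1=[P3] Q2=[]
t=22-23: P2@Q0 runs 1, rem=3, I/O yield, promote→Q0. Q0=[P1,P2] Q1=[P3] Q2=[]
t=23-24: P1@Q0 runs 1, rem=0, completes. Q0=[P2] Q1=[P3] Q2=[]
t=24-25: P2@Q0 runs 1, rem=2, I/O yield, promote→Q0. Q0=[P2] Q1=[P3] Q2=[]
t=25-26: P2@Q0 runs 1, rem=1, I/O yield, promote→Q0. Q0=[P2] Q1=[P3] Q2=[]
t=26-27: P2@Q0 runs 1, rem=0, completes. Q0=[] Q1=[P3] Q2=[]
t=27-31: P3@Q1 runs 4, rem=7, quantum used, demote→Q2. Q0=[] Q1=[] Q2=[P3]
t=31-38: P3@Q2 runs 7, rem=0, completes. Q0=[] Q1=[] Q2=[]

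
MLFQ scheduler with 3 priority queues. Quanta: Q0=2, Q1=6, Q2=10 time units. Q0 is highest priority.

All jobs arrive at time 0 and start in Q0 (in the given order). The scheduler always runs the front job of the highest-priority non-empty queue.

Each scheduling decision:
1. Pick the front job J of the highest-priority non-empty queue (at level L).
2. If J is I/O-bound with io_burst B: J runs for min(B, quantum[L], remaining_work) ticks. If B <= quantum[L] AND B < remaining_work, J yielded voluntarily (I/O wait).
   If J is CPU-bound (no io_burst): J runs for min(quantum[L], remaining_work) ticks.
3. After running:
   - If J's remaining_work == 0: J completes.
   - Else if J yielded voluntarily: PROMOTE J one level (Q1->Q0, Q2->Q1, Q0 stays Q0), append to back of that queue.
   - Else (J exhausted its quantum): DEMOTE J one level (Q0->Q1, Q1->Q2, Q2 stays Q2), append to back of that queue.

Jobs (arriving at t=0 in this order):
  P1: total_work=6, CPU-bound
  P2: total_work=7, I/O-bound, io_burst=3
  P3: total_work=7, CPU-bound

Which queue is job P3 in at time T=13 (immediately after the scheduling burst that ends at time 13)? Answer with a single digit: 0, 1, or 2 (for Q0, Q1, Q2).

Answer: 1

Derivation:
t=0-2: P1@Q0 runs 2, rem=4, quantum used, demote→Q1. Q0=[P2,P3] Q1=[P1] Q2=[]
t=2-4: P2@Q0 runs 2, rem=5, quantum used, demote→Q1. Q0=[P3] Q1=[P1,P2] Q2=[]
t=4-6: P3@Q0 runs 2, rem=5, quantum used, demote→Q1. Q0=[] Q1=[P1,P2,P3] Q2=[]
t=6-10: P1@Q1 runs 4, rem=0, completes. Q0=[] Q1=[P2,P3] Q2=[]
t=10-13: P2@Q1 runs 3, rem=2, I/O yield, promote→Q0. Q0=[P2] Q1=[P3] Q2=[]
t=13-15: P2@Q0 runs 2, rem=0, completes. Q0=[] Q1=[P3] Q2=[]
t=15-20: P3@Q1 runs 5, rem=0, completes. Q0=[] Q1=[] Q2=[]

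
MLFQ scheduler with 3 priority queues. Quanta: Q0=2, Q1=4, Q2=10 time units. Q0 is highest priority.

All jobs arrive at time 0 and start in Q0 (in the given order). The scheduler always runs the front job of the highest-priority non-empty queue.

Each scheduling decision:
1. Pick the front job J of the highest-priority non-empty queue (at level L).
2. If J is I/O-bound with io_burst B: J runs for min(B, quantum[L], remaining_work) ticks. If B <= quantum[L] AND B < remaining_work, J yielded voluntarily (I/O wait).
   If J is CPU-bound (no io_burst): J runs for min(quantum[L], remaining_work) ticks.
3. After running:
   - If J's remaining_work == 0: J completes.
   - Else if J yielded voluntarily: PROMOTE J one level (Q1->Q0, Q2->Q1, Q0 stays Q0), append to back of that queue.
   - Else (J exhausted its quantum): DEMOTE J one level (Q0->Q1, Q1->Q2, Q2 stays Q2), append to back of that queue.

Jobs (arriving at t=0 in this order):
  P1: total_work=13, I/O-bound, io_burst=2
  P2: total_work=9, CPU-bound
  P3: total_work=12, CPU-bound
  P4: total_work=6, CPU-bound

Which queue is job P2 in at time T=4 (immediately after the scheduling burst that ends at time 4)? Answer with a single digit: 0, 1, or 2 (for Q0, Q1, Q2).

Answer: 1

Derivation:
t=0-2: P1@Q0 runs 2, rem=11, I/O yield, promote→Q0. Q0=[P2,P3,P4,P1] Q1=[] Q2=[]
t=2-4: P2@Q0 runs 2, rem=7, quantum used, demote→Q1. Q0=[P3,P4,P1] Q1=[P2] Q2=[]
t=4-6: P3@Q0 runs 2, rem=10, quantum used, demote→Q1. Q0=[P4,P1] Q1=[P2,P3] Q2=[]
t=6-8: P4@Q0 runs 2, rem=4, quantum used, demote→Q1. Q0=[P1] Q1=[P2,P3,P4] Q2=[]
t=8-10: P1@Q0 runs 2, rem=9, I/O yield, promote→Q0. Q0=[P1] Q1=[P2,P3,P4] Q2=[]
t=10-12: P1@Q0 runs 2, rem=7, I/O yield, promote→Q0. Q0=[P1] Q1=[P2,P3,P4] Q2=[]
t=12-14: P1@Q0 runs 2, rem=5, I/O yield, promote→Q0. Q0=[P1] Q1=[P2,P3,P4] Q2=[]
t=14-16: P1@Q0 runs 2, rem=3, I/O yield, promote→Q0. Q0=[P1] Q1=[P2,P3,P4] Q2=[]
t=16-18: P1@Q0 runs 2, rem=1, I/O yield, promote→Q0. Q0=[P1] Q1=[P2,P3,P4] Q2=[]
t=18-19: P1@Q0 runs 1, rem=0, completes. Q0=[] Q1=[P2,P3,P4] Q2=[]
t=19-23: P2@Q1 runs 4, rem=3, quantum used, demote→Q2. Q0=[] Q1=[P3,P4] Q2=[P2]
t=23-27: P3@Q1 runs 4, rem=6, quantum used, demote→Q2. Q0=[] Q1=[P4] Q2=[P2,P3]
t=27-31: P4@Q1 runs 4, rem=0, completes. Q0=[] Q1=[] Q2=[P2,P3]
t=31-34: P2@Q2 runs 3, rem=0, completes. Q0=[] Q1=[] Q2=[P3]
t=34-40: P3@Q2 runs 6, rem=0, completes. Q0=[] Q1=[] Q2=[]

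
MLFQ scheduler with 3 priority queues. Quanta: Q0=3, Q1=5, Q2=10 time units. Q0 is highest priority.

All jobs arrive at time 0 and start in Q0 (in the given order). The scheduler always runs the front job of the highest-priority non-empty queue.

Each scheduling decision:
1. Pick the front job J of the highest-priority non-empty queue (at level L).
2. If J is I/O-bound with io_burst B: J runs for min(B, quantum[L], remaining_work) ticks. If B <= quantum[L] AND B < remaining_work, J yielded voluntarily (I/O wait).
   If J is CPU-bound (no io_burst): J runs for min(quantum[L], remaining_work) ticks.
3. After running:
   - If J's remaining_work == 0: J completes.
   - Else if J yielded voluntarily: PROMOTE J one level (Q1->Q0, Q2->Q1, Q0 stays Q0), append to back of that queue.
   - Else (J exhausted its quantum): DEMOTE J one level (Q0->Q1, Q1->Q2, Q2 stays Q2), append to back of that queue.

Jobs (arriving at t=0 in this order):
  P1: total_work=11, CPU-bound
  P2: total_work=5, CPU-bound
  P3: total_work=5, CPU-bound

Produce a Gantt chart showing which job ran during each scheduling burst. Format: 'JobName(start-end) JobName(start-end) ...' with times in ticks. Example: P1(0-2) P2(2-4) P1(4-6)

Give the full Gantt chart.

Answer: P1(0-3) P2(3-6) P3(6-9) P1(9-14) P2(14-16) P3(16-18) P1(18-21)

Derivation:
t=0-3: P1@Q0 runs 3, rem=8, quantum used, demote→Q1. Q0=[P2,P3] Q1=[P1] Q2=[]
t=3-6: P2@Q0 runs 3, rem=2, quantum used, demote→Q1. Q0=[P3] Q1=[P1,P2] Q2=[]
t=6-9: P3@Q0 runs 3, rem=2, quantum used, demote→Q1. Q0=[] Q1=[P1,P2,P3] Q2=[]
t=9-14: P1@Q1 runs 5, rem=3, quantum used, demote→Q2. Q0=[] Q1=[P2,P3] Q2=[P1]
t=14-16: P2@Q1 runs 2, rem=0, completes. Q0=[] Q1=[P3] Q2=[P1]
t=16-18: P3@Q1 runs 2, rem=0, completes. Q0=[] Q1=[] Q2=[P1]
t=18-21: P1@Q2 runs 3, rem=0, completes. Q0=[] Q1=[] Q2=[]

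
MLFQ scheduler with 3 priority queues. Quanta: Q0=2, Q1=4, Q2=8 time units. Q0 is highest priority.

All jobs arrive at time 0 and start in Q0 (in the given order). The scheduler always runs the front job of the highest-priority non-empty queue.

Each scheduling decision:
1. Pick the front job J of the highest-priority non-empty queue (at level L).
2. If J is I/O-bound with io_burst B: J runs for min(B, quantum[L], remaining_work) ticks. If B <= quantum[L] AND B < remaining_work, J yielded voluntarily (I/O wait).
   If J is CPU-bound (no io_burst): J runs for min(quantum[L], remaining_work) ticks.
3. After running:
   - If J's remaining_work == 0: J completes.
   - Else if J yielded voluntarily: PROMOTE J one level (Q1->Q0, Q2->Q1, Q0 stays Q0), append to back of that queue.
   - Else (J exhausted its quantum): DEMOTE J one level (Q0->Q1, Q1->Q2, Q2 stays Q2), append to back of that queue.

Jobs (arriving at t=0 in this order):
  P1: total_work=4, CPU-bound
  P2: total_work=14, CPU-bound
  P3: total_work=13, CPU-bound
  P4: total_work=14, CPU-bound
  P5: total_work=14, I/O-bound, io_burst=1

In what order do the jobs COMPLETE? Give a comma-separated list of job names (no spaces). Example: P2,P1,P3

t=0-2: P1@Q0 runs 2, rem=2, quantum used, demote→Q1. Q0=[P2,P3,P4,P5] Q1=[P1] Q2=[]
t=2-4: P2@Q0 runs 2, rem=12, quantum used, demote→Q1. Q0=[P3,P4,P5] Q1=[P1,P2] Q2=[]
t=4-6: P3@Q0 runs 2, rem=11, quantum used, demote→Q1. Q0=[P4,P5] Q1=[P1,P2,P3] Q2=[]
t=6-8: P4@Q0 runs 2, rem=12, quantum used, demote→Q1. Q0=[P5] Q1=[P1,P2,P3,P4] Q2=[]
t=8-9: P5@Q0 runs 1, rem=13, I/O yield, promote→Q0. Q0=[P5] Q1=[P1,P2,P3,P4] Q2=[]
t=9-10: P5@Q0 runs 1, rem=12, I/O yield, promote→Q0. Q0=[P5] Q1=[P1,P2,P3,P4] Q2=[]
t=10-11: P5@Q0 runs 1, rem=11, I/O yield, promote→Q0. Q0=[P5] Q1=[P1,P2,P3,P4] Q2=[]
t=11-12: P5@Q0 runs 1, rem=10, I/O yield, promote→Q0. Q0=[P5] Q1=[P1,P2,P3,P4] Q2=[]
t=12-13: P5@Q0 runs 1, rem=9, I/O yield, promote→Q0. Q0=[P5] Q1=[P1,P2,P3,P4] Q2=[]
t=13-14: P5@Q0 runs 1, rem=8, I/O yield, promote→Q0. Q0=[P5] Q1=[P1,P2,P3,P4] Q2=[]
t=14-15: P5@Q0 runs 1, rem=7, I/O yield, promote→Q0. Q0=[P5] Q1=[P1,P2,P3,P4] Q2=[]
t=15-16: P5@Q0 runs 1, rem=6, I/O yield, promote→Q0. Q0=[P5] Q1=[P1,P2,P3,P4] Q2=[]
t=16-17: P5@Q0 runs 1, rem=5, I/O yield, promote→Q0. Q0=[P5] Q1=[P1,P2,P3,P4] Q2=[]
t=17-18: P5@Q0 runs 1, rem=4, I/O yield, promote→Q0. Q0=[P5] Q1=[P1,P2,P3,P4] Q2=[]
t=18-19: P5@Q0 runs 1, rem=3, I/O yield, promote→Q0. Q0=[P5] Q1=[P1,P2,P3,P4] Q2=[]
t=19-20: P5@Q0 runs 1, rem=2, I/O yield, promote→Q0. Q0=[P5] Q1=[P1,P2,P3,P4] Q2=[]
t=20-21: P5@Q0 runs 1, rem=1, I/O yield, promote→Q0. Q0=[P5] Q1=[P1,P2,P3,P4] Q2=[]
t=21-22: P5@Q0 runs 1, rem=0, completes. Q0=[] Q1=[P1,P2,P3,P4] Q2=[]
t=22-24: P1@Q1 runs 2, rem=0, completes. Q0=[] Q1=[P2,P3,P4] Q2=[]
t=24-28: P2@Q1 runs 4, rem=8, quantum used, demote→Q2. Q0=[] Q1=[P3,P4] Q2=[P2]
t=28-32: P3@Q1 runs 4, rem=7, quantum used, demote→Q2. Q0=[] Q1=[P4] Q2=[P2,P3]
t=32-36: P4@Q1 runs 4, rem=8, quantum used, demote→Q2. Q0=[] Q1=[] Q2=[P2,P3,P4]
t=36-44: P2@Q2 runs 8, rem=0, completes. Q0=[] Q1=[] Q2=[P3,P4]
t=44-51: P3@Q2 runs 7, rem=0, completes. Q0=[] Q1=[] Q2=[P4]
t=51-59: P4@Q2 runs 8, rem=0, completes. Q0=[] Q1=[] Q2=[]

Answer: P5,P1,P2,P3,P4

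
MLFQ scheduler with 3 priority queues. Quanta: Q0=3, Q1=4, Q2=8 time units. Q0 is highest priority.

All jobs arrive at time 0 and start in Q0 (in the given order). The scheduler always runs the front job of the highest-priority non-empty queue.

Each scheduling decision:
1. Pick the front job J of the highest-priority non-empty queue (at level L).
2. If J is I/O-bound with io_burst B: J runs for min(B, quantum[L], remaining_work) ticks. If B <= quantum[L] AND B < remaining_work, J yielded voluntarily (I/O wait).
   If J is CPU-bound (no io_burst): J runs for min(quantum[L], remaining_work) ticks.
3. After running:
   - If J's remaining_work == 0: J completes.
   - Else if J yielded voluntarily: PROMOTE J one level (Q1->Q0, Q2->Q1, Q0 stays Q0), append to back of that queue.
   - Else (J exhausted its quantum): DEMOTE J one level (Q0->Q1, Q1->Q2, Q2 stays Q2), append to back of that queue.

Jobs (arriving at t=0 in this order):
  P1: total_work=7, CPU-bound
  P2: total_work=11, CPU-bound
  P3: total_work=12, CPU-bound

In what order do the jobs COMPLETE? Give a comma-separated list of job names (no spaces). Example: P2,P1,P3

t=0-3: P1@Q0 runs 3, rem=4, quantum used, demote→Q1. Q0=[P2,P3] Q1=[P1] Q2=[]
t=3-6: P2@Q0 runs 3, rem=8, quantum used, demote→Q1. Q0=[P3] Q1=[P1,P2] Q2=[]
t=6-9: P3@Q0 runs 3, rem=9, quantum used, demote→Q1. Q0=[] Q1=[P1,P2,P3] Q2=[]
t=9-13: P1@Q1 runs 4, rem=0, completes. Q0=[] Q1=[P2,P3] Q2=[]
t=13-17: P2@Q1 runs 4, rem=4, quantum used, demote→Q2. Q0=[] Q1=[P3] Q2=[P2]
t=17-21: P3@Q1 runs 4, rem=5, quantum used, demote→Q2. Q0=[] Q1=[] Q2=[P2,P3]
t=21-25: P2@Q2 runs 4, rem=0, completes. Q0=[] Q1=[] Q2=[P3]
t=25-30: P3@Q2 runs 5, rem=0, completes. Q0=[] Q1=[] Q2=[]

Answer: P1,P2,P3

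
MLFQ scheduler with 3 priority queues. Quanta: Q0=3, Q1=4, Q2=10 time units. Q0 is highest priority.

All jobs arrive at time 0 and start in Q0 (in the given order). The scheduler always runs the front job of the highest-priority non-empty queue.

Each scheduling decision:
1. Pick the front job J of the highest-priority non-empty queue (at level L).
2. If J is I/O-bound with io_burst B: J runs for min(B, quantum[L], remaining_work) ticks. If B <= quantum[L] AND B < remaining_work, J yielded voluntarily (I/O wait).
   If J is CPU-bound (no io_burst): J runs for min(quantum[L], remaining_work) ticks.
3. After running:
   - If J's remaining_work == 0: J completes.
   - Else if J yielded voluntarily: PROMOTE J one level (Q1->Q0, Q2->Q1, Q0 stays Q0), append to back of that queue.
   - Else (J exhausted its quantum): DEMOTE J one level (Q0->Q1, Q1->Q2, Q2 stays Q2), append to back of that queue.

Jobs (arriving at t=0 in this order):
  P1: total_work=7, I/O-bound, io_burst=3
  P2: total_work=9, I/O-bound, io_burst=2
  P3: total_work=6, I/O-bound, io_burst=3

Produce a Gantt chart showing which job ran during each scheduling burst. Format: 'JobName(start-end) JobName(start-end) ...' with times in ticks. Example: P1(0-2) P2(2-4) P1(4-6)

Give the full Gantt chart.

t=0-3: P1@Q0 runs 3, rem=4, I/O yield, promote→Q0. Q0=[P2,P3,P1] Q1=[] Q2=[]
t=3-5: P2@Q0 runs 2, rem=7, I/O yield, promote→Q0. Q0=[P3,P1,P2] Q1=[] Q2=[]
t=5-8: P3@Q0 runs 3, rem=3, I/O yield, promote→Q0. Q0=[P1,P2,P3] Q1=[] Q2=[]
t=8-11: P1@Q0 runs 3, rem=1, I/O yield, promote→Q0. Q0=[P2,P3,P1] Q1=[] Q2=[]
t=11-13: P2@Q0 runs 2, rem=5, I/O yield, promote→Q0. Q0=[P3,P1,P2] Q1=[] Q2=[]
t=13-16: P3@Q0 runs 3, rem=0, completes. Q0=[P1,P2] Q1=[] Q2=[]
t=16-17: P1@Q0 runs 1, rem=0, completes. Q0=[P2] Q1=[] Q2=[]
t=17-19: P2@Q0 runs 2, rem=3, I/O yield, promote→Q0. Q0=[P2] Q1=[] Q2=[]
t=19-21: P2@Q0 runs 2, rem=1, I/O yield, promote→Q0. Q0=[P2] Q1=[] Q2=[]
t=21-22: P2@Q0 runs 1, rem=0, completes. Q0=[] Q1=[] Q2=[]

Answer: P1(0-3) P2(3-5) P3(5-8) P1(8-11) P2(11-13) P3(13-16) P1(16-17) P2(17-19) P2(19-21) P2(21-22)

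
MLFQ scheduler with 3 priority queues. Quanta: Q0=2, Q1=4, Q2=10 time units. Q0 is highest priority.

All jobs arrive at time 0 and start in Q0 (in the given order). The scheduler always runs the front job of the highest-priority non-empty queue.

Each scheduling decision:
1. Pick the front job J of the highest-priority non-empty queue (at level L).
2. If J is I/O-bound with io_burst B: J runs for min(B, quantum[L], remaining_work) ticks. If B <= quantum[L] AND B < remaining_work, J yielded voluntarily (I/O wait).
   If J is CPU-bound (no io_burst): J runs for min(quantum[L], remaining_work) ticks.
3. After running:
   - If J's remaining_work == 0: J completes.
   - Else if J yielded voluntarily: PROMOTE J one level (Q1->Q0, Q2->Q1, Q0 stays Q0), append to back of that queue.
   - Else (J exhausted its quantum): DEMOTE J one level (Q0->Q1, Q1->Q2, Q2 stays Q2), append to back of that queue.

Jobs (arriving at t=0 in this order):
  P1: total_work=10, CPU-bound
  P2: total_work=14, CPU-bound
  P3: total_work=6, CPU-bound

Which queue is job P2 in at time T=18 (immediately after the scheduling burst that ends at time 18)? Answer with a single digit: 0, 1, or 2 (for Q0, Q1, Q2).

Answer: 2

Derivation:
t=0-2: P1@Q0 runs 2, rem=8, quantum used, demote→Q1. Q0=[P2,P3] Q1=[P1] Q2=[]
t=2-4: P2@Q0 runs 2, rem=12, quantum used, demote→Q1. Q0=[P3] Q1=[P1,P2] Q2=[]
t=4-6: P3@Q0 runs 2, rem=4, quantum used, demote→Q1. Q0=[] Q1=[P1,P2,P3] Q2=[]
t=6-10: P1@Q1 runs 4, rem=4, quantum used, demote→Q2. Q0=[] Q1=[P2,P3] Q2=[P1]
t=10-14: P2@Q1 runs 4, rem=8, quantum used, demote→Q2. Q0=[] Q1=[P3] Q2=[P1,P2]
t=14-18: P3@Q1 runs 4, rem=0, completes. Q0=[] Q1=[] Q2=[P1,P2]
t=18-22: P1@Q2 runs 4, rem=0, completes. Q0=[] Q1=[] Q2=[P2]
t=22-30: P2@Q2 runs 8, rem=0, completes. Q0=[] Q1=[] Q2=[]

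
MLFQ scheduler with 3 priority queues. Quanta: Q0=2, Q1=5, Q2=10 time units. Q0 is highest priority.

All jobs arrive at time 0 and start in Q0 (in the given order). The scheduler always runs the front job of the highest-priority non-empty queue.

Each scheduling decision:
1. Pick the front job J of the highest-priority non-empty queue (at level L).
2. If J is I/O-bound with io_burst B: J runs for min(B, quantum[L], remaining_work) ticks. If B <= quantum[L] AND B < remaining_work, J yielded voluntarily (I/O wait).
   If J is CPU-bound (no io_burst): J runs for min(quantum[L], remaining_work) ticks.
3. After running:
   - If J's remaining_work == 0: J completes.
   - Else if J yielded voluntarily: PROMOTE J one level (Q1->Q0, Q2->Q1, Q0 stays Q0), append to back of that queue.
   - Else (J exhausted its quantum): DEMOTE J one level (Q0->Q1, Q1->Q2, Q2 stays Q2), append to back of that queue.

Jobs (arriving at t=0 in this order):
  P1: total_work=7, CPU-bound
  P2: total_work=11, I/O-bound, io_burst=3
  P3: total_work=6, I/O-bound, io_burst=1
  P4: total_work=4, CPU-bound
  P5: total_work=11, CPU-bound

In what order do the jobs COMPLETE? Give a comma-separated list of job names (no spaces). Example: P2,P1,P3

t=0-2: P1@Q0 runs 2, rem=5, quantum used, demote→Q1. Q0=[P2,P3,P4,P5] Q1=[P1] Q2=[]
t=2-4: P2@Q0 runs 2, rem=9, quantum used, demote→Q1. Q0=[P3,P4,P5] Q1=[P1,P2] Q2=[]
t=4-5: P3@Q0 runs 1, rem=5, I/O yield, promote→Q0. Q0=[P4,P5,P3] Q1=[P1,P2] Q2=[]
t=5-7: P4@Q0 runs 2, rem=2, quantum used, demote→Q1. Q0=[P5,P3] Q1=[P1,P2,P4] Q2=[]
t=7-9: P5@Q0 runs 2, rem=9, quantum used, demote→Q1. Q0=[P3] Q1=[P1,P2,P4,P5] Q2=[]
t=9-10: P3@Q0 runs 1, rem=4, I/O yield, promote→Q0. Q0=[P3] Q1=[P1,P2,P4,P5] Q2=[]
t=10-11: P3@Q0 runs 1, rem=3, I/O yield, promote→Q0. Q0=[P3] Q1=[P1,P2,P4,P5] Q2=[]
t=11-12: P3@Q0 runs 1, rem=2, I/O yield, promote→Q0. Q0=[P3] Q1=[P1,P2,P4,P5] Q2=[]
t=12-13: P3@Q0 runs 1, rem=1, I/O yield, promote→Q0. Q0=[P3] Q1=[P1,P2,P4,P5] Q2=[]
t=13-14: P3@Q0 runs 1, rem=0, completes. Q0=[] Q1=[P1,P2,P4,P5] Q2=[]
t=14-19: P1@Q1 runs 5, rem=0, completes. Q0=[] Q1=[P2,P4,P5] Q2=[]
t=19-22: P2@Q1 runs 3, rem=6, I/O yield, promote→Q0. Q0=[P2] Q1=[P4,P5] Q2=[]
t=22-24: P2@Q0 runs 2, rem=4, quantum used, demote→Q1. Q0=[] Q1=[P4,P5,P2] Q2=[]
t=24-26: P4@Q1 runs 2, rem=0, completes. Q0=[] Q1=[P5,P2] Q2=[]
t=26-31: P5@Q1 runs 5, rem=4, quantum used, demote→Q2. Q0=[] Q1=[P2] Q2=[P5]
t=31-34: P2@Q1 runs 3, rem=1, I/O yield, promote→Q0. Q0=[P2] Q1=[] Q2=[P5]
t=34-35: P2@Q0 runs 1, rem=0, completes. Q0=[] Q1=[] Q2=[P5]
t=35-39: P5@Q2 runs 4, rem=0, completes. Q0=[] Q1=[] Q2=[]

Answer: P3,P1,P4,P2,P5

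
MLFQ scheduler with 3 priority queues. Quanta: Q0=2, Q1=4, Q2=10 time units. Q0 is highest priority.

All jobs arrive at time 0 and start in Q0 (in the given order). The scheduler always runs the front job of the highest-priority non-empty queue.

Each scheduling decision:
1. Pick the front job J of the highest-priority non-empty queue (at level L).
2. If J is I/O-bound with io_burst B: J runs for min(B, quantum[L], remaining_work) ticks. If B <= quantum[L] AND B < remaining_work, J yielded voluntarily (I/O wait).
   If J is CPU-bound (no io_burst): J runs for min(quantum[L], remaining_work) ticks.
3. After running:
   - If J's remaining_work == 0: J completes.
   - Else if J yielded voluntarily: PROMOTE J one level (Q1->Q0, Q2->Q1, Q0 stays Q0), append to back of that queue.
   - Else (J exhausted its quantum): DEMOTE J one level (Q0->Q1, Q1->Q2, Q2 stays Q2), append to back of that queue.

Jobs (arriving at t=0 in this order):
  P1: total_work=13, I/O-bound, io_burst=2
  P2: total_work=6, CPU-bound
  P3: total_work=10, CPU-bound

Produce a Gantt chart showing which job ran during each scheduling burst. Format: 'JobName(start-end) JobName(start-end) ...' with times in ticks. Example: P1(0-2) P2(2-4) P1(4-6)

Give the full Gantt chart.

t=0-2: P1@Q0 runs 2, rem=11, I/O yield, promote→Q0. Q0=[P2,P3,P1] Q1=[] Q2=[]
t=2-4: P2@Q0 runs 2, rem=4, quantum used, demote→Q1. Q0=[P3,P1] Q1=[P2] Q2=[]
t=4-6: P3@Q0 runs 2, rem=8, quantum used, demote→Q1. Q0=[P1] Q1=[P2,P3] Q2=[]
t=6-8: P1@Q0 runs 2, rem=9, I/O yield, promote→Q0. Q0=[P1] Q1=[P2,P3] Q2=[]
t=8-10: P1@Q0 runs 2, rem=7, I/O yield, promote→Q0. Q0=[P1] Q1=[P2,P3] Q2=[]
t=10-12: P1@Q0 runs 2, rem=5, I/O yield, promote→Q0. Q0=[P1] Q1=[P2,P3] Q2=[]
t=12-14: P1@Q0 runs 2, rem=3, I/O yield, promote→Q0. Q0=[P1] Q1=[P2,P3] Q2=[]
t=14-16: P1@Q0 runs 2, rem=1, I/O yield, promote→Q0. Q0=[P1] Q1=[P2,P3] Q2=[]
t=16-17: P1@Q0 runs 1, rem=0, completes. Q0=[] Q1=[P2,P3] Q2=[]
t=17-21: P2@Q1 runs 4, rem=0, completes. Q0=[] Q1=[P3] Q2=[]
t=21-25: P3@Q1 runs 4, rem=4, quantum used, demote→Q2. Q0=[] Q1=[] Q2=[P3]
t=25-29: P3@Q2 runs 4, rem=0, completes. Q0=[] Q1=[] Q2=[]

Answer: P1(0-2) P2(2-4) P3(4-6) P1(6-8) P1(8-10) P1(10-12) P1(12-14) P1(14-16) P1(16-17) P2(17-21) P3(21-25) P3(25-29)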